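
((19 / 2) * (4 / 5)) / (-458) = -19 / 1145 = -0.02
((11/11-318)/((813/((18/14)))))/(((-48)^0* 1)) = -951/1897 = -0.50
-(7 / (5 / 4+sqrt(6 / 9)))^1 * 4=-1680 / 43+448 * sqrt(6) / 43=-13.55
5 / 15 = 1 / 3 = 0.33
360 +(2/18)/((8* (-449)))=11638079/32328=360.00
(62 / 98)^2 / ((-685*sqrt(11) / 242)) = -21142*sqrt(11) / 1644685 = -0.04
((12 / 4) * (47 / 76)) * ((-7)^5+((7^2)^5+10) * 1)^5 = 63377046249407634654627866670280493292880128 / 19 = 3335634013126717613401467000000000000000000.00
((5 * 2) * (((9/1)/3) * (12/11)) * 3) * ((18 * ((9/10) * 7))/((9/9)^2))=122472/11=11133.82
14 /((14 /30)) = 30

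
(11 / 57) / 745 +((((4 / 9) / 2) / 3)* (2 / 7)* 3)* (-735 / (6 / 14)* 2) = -27743767 / 127395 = -217.78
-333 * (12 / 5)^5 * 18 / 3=-497166336 / 3125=-159093.23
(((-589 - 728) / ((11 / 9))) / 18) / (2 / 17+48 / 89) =-1992621 / 21868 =-91.12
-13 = -13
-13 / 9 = -1.44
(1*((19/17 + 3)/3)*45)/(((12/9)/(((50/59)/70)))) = 1125/2006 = 0.56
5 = 5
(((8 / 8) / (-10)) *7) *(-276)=966 / 5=193.20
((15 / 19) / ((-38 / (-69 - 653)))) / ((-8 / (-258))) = 483.75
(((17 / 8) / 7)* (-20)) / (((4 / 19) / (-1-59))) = 24225 / 14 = 1730.36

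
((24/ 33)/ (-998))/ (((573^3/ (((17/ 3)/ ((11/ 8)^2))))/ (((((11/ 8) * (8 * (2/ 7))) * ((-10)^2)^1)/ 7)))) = -870400/ 1669810226859621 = -0.00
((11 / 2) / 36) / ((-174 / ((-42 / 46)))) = 77 / 96048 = 0.00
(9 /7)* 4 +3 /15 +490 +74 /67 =1164169 /2345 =496.45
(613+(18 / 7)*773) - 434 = 2166.71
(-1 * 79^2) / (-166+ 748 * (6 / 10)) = -31205 / 1414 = -22.07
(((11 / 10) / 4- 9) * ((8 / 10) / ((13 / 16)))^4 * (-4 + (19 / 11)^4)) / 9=-5835486920704 / 1306755003125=-4.47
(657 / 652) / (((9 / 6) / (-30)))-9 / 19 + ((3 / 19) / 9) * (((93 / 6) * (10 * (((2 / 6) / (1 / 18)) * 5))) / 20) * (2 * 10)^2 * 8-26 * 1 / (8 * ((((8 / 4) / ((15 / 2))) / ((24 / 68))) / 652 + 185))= 219071761421777 / 16810311598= 13031.99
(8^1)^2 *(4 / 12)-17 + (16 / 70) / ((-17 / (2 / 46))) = 177881 / 41055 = 4.33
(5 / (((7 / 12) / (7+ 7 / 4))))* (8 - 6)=150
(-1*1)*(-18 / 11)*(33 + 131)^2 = 484128 / 11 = 44011.64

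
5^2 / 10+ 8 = 21 / 2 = 10.50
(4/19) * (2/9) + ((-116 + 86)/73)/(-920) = 54241/1148436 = 0.05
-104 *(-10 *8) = 8320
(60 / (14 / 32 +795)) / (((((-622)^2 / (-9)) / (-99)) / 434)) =8436960 / 111906197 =0.08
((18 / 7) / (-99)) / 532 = -1 / 20482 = -0.00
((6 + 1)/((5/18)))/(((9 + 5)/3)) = 27/5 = 5.40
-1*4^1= -4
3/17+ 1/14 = 59/238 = 0.25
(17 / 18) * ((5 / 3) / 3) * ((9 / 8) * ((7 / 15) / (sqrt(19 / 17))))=119 * sqrt(323) / 8208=0.26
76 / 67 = 1.13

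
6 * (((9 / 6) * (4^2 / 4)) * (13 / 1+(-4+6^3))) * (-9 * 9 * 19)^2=19185020100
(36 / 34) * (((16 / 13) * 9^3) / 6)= 34992 / 221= 158.33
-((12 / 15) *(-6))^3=13824 / 125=110.59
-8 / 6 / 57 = -0.02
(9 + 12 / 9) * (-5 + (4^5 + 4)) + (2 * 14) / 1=10599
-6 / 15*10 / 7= -0.57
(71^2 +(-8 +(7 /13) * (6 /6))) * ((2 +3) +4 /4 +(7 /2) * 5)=1537746 /13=118288.15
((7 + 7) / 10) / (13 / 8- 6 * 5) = -56 / 1135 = -0.05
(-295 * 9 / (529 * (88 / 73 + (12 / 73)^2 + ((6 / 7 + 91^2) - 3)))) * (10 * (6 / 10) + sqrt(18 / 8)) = -1485591975 / 326786770672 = -0.00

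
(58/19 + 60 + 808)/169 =16550/3211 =5.15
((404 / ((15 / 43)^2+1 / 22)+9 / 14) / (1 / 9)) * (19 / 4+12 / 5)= 22783459941 / 146440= 155582.22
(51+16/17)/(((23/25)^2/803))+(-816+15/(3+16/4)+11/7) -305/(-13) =39681617356/818363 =48489.02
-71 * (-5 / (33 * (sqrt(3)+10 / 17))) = -60350 / 25311+102595 * sqrt(3) / 25311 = 4.64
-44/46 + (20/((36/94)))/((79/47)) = 492428/16353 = 30.11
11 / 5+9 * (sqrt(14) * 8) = 11 / 5+72 * sqrt(14) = 271.60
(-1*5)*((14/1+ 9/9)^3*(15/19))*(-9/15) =151875/19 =7993.42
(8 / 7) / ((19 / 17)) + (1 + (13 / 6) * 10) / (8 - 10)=-4114 / 399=-10.31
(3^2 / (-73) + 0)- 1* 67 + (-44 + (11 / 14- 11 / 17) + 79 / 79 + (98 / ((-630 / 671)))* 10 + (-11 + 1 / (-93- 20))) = -1164.77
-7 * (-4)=28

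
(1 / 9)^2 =1 / 81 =0.01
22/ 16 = 11/ 8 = 1.38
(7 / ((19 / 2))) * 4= 56 / 19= 2.95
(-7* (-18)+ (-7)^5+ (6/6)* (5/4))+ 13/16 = -16678.94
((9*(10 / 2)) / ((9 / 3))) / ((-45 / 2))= -2 / 3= -0.67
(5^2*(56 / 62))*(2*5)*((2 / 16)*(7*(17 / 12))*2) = 104125 / 186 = 559.81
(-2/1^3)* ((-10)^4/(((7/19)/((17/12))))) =-1615000/21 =-76904.76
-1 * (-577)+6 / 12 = 1155 / 2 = 577.50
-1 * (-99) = 99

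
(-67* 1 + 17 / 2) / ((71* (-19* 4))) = 117 / 10792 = 0.01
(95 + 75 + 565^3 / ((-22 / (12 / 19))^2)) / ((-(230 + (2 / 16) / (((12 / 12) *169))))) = -8788624989040 / 13583087441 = -647.03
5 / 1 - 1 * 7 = -2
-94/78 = -47/39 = -1.21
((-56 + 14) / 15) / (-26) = 7 / 65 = 0.11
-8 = -8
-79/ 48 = -1.65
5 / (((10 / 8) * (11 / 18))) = 72 / 11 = 6.55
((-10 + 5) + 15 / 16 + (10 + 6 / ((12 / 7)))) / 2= 151 / 32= 4.72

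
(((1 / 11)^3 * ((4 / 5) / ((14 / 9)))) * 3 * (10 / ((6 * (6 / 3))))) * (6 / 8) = 27 / 37268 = 0.00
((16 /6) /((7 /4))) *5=160 /21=7.62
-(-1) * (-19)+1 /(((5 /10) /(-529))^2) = 1119345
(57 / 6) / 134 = 19 / 268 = 0.07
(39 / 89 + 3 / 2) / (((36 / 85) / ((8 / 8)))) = 9775 / 2136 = 4.58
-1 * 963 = -963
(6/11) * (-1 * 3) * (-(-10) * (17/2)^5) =-63893565/88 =-726063.24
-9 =-9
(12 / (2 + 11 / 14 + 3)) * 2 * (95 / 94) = 5320 / 1269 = 4.19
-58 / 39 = -1.49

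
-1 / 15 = -0.07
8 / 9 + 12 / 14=1.75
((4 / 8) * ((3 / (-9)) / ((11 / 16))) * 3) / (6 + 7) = -0.06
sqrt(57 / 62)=sqrt(3534) / 62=0.96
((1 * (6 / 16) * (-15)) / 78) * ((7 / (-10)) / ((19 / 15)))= 315 / 7904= 0.04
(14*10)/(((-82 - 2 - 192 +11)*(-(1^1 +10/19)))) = 532/1537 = 0.35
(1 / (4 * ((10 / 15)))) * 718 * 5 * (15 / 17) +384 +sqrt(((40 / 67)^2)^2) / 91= 43663341413 / 27777932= 1571.87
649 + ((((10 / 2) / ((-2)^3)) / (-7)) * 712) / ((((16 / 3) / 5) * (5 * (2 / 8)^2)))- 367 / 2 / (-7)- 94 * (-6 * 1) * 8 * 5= 327963 / 14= 23425.93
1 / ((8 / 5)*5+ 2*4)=1 / 16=0.06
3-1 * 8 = -5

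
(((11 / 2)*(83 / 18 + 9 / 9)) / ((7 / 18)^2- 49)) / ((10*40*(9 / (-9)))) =9999 / 6330800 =0.00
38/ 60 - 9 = -251/ 30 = -8.37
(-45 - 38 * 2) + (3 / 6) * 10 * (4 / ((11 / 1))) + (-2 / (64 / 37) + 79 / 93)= -119.49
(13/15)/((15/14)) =182/225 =0.81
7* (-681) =-4767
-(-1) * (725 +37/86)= 62387/86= 725.43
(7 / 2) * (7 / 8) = 49 / 16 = 3.06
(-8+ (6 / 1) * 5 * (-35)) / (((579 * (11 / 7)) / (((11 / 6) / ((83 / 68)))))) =-251804 / 144171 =-1.75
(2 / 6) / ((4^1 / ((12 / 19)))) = 1 / 19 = 0.05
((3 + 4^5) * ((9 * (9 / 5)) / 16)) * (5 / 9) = 9243 / 16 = 577.69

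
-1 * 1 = -1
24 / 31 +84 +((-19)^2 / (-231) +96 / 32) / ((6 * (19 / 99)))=354670 / 4123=86.02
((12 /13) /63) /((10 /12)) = 0.02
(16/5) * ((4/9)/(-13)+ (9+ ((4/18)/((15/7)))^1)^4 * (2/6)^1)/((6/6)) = 474530773132048/64769371875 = 7326.47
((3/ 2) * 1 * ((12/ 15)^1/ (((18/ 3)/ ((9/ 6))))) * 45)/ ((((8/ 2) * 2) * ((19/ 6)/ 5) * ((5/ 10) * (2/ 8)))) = 405/ 19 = 21.32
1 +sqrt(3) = 2.73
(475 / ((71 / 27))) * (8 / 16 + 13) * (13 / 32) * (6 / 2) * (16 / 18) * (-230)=-172560375 / 284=-607606.95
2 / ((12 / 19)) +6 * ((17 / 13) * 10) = 6367 / 78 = 81.63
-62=-62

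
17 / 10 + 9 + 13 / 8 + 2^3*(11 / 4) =1373 / 40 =34.32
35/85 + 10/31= 387/527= 0.73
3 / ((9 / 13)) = 13 / 3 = 4.33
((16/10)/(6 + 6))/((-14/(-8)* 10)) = 4/525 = 0.01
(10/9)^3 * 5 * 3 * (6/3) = 10000/243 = 41.15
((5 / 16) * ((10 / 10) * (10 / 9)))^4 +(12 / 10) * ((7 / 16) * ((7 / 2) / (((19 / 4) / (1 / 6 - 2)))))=-1773516673 / 2553016320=-0.69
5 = 5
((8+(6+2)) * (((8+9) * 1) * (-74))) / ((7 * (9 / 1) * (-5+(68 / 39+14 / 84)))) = 523328 / 5061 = 103.40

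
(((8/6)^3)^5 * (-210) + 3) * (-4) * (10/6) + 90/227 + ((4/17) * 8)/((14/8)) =40599801506536742/387607024791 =104744.75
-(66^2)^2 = -18974736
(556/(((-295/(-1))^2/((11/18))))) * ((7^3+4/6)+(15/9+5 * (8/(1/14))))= 8305528/2349675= 3.53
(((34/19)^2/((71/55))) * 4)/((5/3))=152592/25631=5.95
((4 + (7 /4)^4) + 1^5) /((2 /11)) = 40491 /512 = 79.08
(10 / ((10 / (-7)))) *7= -49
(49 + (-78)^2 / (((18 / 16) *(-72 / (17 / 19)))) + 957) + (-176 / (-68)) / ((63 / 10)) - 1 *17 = 18765973 / 20349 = 922.21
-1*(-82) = 82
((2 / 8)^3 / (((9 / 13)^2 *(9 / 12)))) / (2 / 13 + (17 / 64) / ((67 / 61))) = 588796 / 5359851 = 0.11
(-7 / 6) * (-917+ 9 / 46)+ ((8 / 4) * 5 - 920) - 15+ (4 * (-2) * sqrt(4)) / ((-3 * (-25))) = 332101 / 2300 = 144.39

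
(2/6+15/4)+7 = 133/12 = 11.08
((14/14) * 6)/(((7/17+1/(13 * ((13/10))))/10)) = 57460/451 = 127.41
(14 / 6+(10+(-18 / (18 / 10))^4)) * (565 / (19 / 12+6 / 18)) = 67883620 / 23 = 2951461.74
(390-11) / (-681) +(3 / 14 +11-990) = -9337049 / 9534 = -979.34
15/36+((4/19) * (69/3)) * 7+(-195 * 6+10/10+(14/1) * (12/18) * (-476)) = -5577.36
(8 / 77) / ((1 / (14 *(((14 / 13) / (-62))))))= -112 / 4433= -0.03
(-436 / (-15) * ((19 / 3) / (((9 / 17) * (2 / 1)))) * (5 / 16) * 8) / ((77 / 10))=352070 / 6237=56.45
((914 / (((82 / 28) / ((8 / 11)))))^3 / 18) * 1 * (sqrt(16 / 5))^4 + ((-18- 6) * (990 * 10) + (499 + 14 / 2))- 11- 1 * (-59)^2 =132344421651989746 / 20640116475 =6411999.75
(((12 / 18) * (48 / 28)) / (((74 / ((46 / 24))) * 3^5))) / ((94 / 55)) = 1265 / 17748234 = 0.00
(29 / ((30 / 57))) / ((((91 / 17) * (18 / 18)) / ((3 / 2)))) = 15.44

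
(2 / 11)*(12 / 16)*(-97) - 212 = -4955 / 22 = -225.23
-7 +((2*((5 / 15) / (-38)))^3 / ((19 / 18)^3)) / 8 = -7.00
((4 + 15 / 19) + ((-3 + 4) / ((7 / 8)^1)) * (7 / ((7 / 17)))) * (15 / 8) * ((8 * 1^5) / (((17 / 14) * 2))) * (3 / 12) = 48315 / 1292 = 37.40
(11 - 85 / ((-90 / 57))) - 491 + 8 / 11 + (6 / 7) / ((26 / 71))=-2541131 / 6006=-423.10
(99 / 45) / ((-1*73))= -11 / 365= -0.03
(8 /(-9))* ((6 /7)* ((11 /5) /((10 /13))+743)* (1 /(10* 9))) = -49724 /7875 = -6.31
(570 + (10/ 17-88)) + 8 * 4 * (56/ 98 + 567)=2218740/ 119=18644.87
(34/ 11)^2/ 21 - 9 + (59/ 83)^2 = -140735636/ 17504949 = -8.04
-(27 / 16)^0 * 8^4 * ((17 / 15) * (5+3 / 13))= -4734976 / 195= -24281.93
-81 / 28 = -2.89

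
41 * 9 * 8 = 2952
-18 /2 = -9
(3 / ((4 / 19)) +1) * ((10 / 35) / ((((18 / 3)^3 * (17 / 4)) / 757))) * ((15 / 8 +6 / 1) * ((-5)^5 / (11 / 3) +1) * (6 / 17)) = -108100357 / 12716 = -8501.13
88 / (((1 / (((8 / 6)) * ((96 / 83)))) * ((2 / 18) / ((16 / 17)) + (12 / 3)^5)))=1622016 / 12240259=0.13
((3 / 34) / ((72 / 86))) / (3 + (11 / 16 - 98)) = -86 / 76959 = -0.00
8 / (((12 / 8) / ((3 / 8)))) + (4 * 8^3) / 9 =2066 / 9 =229.56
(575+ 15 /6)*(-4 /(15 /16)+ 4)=-154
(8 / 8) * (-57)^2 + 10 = 3259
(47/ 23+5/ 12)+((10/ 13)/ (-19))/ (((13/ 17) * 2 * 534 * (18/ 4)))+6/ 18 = 1983012661/ 709875036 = 2.79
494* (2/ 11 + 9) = 49894/ 11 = 4535.82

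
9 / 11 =0.82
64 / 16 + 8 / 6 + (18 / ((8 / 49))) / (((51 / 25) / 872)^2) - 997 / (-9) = 52395512005 / 2601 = 20144372.17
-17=-17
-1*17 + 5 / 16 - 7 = -379 / 16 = -23.69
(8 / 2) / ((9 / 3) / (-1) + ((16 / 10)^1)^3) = 3.65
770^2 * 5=2964500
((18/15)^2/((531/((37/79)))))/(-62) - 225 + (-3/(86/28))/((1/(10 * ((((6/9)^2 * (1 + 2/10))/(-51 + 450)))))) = -225.01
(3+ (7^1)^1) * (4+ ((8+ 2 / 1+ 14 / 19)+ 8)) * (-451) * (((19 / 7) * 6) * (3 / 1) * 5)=-175348800 / 7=-25049828.57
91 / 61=1.49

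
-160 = -160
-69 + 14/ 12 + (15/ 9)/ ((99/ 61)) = -39683/ 594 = -66.81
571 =571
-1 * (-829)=829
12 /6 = 2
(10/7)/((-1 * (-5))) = 2/7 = 0.29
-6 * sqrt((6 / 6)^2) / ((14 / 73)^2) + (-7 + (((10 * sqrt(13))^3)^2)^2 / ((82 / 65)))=15373386664999999316407 / 4018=3826129085365853488.40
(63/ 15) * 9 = 189/ 5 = 37.80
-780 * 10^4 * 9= -70200000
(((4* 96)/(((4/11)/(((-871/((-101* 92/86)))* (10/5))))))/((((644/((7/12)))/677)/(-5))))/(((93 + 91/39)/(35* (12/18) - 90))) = 1950437000/53429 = 36505.21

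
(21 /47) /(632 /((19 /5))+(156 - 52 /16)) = 532 /379901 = 0.00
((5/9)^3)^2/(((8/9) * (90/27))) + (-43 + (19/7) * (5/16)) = -42.14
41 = 41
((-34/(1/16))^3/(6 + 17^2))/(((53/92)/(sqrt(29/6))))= -7405502464 *sqrt(174)/46905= -2082619.90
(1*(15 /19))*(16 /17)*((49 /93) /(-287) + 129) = 39349600 /410533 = 95.85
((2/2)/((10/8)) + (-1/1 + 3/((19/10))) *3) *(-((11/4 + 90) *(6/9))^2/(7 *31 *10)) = -4738783/1060200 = -4.47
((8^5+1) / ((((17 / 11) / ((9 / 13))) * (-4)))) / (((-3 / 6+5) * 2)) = -360459 / 884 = -407.76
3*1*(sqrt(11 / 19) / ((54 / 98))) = 49*sqrt(209) / 171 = 4.14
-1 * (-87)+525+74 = 686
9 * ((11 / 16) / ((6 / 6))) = 99 / 16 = 6.19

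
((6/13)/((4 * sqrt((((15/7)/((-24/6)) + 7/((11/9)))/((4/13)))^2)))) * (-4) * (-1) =2464/90077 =0.03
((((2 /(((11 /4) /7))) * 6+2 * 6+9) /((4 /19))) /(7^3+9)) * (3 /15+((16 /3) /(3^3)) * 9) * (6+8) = 745731 /38720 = 19.26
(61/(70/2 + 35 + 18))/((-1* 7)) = -61/616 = -0.10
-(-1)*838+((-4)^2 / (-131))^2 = 14381174 / 17161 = 838.01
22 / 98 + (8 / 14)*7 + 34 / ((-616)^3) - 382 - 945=-154596012049 / 116872448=-1322.78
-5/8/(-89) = 5/712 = 0.01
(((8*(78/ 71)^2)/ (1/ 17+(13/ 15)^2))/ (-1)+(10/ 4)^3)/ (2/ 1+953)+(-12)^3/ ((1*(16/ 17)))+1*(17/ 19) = -416011305635289/ 226696633288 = -1835.10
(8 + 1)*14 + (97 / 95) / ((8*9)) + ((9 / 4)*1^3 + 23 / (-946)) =414897011 / 3235320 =128.24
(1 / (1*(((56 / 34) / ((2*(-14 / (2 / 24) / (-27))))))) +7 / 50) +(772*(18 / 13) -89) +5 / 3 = 5787319 / 5850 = 989.29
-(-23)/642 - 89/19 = -56701/12198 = -4.65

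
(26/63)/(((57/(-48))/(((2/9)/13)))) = -64/10773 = -0.01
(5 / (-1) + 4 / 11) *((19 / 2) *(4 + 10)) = -6783 / 11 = -616.64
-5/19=-0.26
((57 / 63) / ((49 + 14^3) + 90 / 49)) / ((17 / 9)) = 133 / 776033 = 0.00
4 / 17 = 0.24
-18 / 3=-6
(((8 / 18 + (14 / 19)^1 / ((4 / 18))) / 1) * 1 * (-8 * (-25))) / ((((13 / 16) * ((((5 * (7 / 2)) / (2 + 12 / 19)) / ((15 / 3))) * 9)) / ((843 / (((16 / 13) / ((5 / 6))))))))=9034150000 / 204687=44136.41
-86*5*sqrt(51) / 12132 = -215*sqrt(51) / 6066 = -0.25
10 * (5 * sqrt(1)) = 50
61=61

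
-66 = -66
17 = 17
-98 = -98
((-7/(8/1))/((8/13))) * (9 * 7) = -5733/64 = -89.58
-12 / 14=-6 / 7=-0.86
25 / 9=2.78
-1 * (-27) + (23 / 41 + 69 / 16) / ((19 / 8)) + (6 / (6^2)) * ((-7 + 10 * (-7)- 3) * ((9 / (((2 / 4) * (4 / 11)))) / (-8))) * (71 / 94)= 13380707 / 146452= 91.37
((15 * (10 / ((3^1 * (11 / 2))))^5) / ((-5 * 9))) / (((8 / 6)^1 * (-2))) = 400000 / 39135393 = 0.01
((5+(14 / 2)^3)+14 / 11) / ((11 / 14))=53788 / 121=444.53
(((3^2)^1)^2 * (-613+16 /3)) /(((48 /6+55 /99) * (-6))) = 147663 /154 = 958.85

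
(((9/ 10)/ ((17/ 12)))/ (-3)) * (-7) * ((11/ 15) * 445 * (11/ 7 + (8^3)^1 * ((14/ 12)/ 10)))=12603646/ 425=29655.64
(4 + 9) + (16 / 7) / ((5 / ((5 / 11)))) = 1017 / 77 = 13.21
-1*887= -887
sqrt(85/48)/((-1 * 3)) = -sqrt(255)/36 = -0.44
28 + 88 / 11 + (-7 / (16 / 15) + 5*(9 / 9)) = 551 / 16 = 34.44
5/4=1.25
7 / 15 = 0.47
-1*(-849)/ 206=849/ 206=4.12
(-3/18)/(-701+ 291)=1/2460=0.00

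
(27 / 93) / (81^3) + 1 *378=691936183 / 1830519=378.00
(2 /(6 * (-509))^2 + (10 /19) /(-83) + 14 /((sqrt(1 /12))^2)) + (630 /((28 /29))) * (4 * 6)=15827.99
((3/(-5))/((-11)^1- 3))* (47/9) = 47/210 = 0.22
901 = 901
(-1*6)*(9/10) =-27/5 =-5.40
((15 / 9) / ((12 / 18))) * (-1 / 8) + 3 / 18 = -7 / 48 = -0.15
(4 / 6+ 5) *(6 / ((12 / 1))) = 17 / 6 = 2.83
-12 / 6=-2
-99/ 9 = -11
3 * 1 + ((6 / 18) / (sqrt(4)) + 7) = 10.17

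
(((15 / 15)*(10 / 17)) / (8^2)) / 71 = 5 / 38624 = 0.00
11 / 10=1.10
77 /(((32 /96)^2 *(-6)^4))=77 /144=0.53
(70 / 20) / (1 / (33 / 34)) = 231 / 68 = 3.40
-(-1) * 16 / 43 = 16 / 43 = 0.37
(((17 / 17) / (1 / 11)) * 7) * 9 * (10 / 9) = 770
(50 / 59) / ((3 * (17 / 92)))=4600 / 3009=1.53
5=5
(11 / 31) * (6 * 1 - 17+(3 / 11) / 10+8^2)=5833 / 310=18.82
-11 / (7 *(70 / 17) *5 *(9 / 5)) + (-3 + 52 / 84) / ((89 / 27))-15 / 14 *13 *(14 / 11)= -18.49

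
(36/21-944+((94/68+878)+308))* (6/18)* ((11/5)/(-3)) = -641663/10710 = -59.91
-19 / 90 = -0.21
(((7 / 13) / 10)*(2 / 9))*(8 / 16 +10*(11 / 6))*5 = 791 / 702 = 1.13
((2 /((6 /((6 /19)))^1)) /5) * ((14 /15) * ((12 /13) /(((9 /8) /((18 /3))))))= 1792 /18525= 0.10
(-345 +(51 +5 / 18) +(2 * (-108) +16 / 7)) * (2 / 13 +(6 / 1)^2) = -15025195 / 819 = -18345.78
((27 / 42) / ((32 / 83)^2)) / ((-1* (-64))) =62001 / 917504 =0.07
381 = 381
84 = 84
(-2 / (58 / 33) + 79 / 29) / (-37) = -46 / 1073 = -0.04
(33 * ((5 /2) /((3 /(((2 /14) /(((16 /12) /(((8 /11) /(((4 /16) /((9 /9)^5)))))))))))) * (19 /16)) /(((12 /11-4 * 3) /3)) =-627 /224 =-2.80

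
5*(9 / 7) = 45 / 7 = 6.43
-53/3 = -17.67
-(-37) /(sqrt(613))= 37 *sqrt(613) /613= 1.49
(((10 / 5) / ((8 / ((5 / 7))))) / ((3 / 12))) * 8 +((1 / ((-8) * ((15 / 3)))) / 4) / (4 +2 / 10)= 5.71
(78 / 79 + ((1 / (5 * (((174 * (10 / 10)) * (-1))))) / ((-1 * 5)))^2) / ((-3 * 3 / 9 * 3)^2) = 0.11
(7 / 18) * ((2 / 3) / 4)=7 / 108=0.06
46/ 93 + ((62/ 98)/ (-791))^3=2678400527285471/ 5415027158591547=0.49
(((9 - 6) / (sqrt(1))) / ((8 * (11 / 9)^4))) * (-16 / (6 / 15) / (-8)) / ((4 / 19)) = 1869885 / 468512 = 3.99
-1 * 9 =-9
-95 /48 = -1.98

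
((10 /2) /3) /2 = 5 /6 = 0.83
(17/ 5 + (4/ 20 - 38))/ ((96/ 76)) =-817/ 30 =-27.23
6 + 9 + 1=16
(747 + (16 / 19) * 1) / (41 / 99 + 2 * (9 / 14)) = 9846837 / 22382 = 439.94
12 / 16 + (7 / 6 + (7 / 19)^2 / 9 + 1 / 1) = 38101 / 12996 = 2.93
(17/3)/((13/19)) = 323/39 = 8.28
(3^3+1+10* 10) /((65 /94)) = 12032 /65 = 185.11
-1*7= -7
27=27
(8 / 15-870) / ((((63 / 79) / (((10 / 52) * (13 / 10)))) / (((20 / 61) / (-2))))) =515159 / 11529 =44.68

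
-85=-85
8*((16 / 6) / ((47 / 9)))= 192 / 47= 4.09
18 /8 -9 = -27 /4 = -6.75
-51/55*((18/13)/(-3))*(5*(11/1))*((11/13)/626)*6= 10098/52897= 0.19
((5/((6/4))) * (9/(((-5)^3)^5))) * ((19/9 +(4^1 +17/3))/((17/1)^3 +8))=-212/90106201171875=-0.00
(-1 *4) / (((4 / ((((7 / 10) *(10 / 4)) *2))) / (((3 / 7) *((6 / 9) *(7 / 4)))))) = -7 / 4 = -1.75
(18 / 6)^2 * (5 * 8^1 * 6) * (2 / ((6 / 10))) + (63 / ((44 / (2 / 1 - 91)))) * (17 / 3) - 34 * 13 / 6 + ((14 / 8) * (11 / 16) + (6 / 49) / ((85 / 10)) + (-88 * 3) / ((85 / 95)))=10749964285 / 1759296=6110.38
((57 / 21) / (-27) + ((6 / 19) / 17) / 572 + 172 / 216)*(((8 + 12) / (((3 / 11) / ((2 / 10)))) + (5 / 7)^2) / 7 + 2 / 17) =22079487995 / 13882637223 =1.59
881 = 881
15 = 15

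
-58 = -58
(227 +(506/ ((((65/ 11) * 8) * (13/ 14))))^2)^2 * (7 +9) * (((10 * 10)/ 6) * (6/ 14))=2112926827465943442/ 142752876175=14801290.76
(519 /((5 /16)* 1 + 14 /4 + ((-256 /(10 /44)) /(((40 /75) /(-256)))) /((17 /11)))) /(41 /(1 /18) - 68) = 70584 /31878368515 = 0.00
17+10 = 27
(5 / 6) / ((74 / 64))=0.72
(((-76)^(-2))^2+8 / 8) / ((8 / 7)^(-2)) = 33362177 / 25542916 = 1.31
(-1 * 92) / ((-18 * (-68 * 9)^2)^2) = -23 / 11362939842816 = -0.00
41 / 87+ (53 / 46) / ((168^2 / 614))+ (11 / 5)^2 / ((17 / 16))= 40417021163 / 8000798400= 5.05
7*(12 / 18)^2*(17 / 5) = 476 / 45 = 10.58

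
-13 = -13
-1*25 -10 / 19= -485 / 19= -25.53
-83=-83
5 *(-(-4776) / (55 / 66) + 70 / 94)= 28659.72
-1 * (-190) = 190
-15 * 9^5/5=-177147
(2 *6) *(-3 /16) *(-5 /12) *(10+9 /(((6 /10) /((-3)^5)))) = -54525 /16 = -3407.81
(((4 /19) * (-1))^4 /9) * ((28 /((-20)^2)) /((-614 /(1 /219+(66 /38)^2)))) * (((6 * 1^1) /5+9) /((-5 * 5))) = 909548416 /29653459849434375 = 0.00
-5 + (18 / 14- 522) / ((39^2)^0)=-3680 / 7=-525.71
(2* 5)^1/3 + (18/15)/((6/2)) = 56/15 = 3.73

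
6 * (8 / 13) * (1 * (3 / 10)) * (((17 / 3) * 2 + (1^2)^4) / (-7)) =-1.95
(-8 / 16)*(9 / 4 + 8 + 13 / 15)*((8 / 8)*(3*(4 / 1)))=-66.70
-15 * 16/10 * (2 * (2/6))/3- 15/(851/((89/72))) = -109373/20424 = -5.36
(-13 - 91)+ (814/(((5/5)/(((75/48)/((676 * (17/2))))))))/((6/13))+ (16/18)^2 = -58847195/572832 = -102.73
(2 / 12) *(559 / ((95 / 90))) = 1677 / 19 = 88.26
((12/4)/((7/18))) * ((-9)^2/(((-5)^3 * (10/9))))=-19683/4375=-4.50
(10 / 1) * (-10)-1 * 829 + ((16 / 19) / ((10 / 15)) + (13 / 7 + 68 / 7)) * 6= -113315 / 133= -851.99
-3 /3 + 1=0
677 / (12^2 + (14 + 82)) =677 / 240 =2.82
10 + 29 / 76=789 / 76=10.38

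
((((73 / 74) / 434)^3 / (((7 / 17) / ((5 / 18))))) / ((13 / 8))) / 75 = 6613289 / 101737138240941840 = 0.00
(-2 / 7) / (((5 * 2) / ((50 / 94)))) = -5 / 329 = -0.02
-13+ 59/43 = -500/43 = -11.63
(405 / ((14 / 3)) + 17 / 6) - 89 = 13 / 21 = 0.62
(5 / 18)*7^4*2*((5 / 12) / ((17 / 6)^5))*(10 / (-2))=-21609000 / 1419857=-15.22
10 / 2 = 5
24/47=0.51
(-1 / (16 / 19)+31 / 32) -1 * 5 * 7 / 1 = -1127 / 32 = -35.22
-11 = -11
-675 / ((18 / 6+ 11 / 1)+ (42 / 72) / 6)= -9720 / 203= -47.88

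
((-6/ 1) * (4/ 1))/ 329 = -24/ 329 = -0.07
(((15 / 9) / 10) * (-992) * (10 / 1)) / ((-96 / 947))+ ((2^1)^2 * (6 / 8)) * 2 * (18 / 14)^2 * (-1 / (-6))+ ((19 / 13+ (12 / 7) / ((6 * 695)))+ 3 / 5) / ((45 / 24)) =324974447494 / 19922175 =16312.20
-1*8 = -8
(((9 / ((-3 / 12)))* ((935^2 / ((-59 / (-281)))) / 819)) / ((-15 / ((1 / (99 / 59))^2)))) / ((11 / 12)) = 383306480 / 81081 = 4727.45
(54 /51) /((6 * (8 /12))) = 9 /34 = 0.26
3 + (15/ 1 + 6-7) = 17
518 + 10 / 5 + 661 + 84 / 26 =15395 / 13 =1184.23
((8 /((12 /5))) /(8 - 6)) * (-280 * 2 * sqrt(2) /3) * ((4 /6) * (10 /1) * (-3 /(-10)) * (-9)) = 5600 * sqrt(2) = 7919.60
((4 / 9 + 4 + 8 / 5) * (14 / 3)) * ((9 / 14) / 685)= 272 / 10275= 0.03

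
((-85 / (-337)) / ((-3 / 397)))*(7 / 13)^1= -236215 / 13143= -17.97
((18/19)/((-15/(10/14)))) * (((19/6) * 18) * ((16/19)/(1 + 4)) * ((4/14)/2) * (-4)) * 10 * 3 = 6912/931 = 7.42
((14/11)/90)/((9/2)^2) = 28/40095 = 0.00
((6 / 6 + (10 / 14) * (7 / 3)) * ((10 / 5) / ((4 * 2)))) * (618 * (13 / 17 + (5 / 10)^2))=7107 / 17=418.06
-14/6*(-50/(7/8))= 400/3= 133.33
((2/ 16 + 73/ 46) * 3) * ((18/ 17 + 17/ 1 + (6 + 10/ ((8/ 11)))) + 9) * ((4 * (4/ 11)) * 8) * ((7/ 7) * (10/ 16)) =15039675/ 8602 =1748.39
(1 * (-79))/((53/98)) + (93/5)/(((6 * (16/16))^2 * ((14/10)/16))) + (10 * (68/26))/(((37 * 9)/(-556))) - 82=-426953108/1606059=-265.84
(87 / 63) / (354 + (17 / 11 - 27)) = 319 / 75894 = 0.00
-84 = -84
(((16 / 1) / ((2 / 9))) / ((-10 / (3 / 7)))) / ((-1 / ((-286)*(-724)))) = 22362912 / 35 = 638940.34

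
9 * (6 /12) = 9 /2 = 4.50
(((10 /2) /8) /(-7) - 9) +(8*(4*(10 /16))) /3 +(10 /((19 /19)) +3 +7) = 17.58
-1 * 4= -4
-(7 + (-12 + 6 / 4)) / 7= 1 / 2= 0.50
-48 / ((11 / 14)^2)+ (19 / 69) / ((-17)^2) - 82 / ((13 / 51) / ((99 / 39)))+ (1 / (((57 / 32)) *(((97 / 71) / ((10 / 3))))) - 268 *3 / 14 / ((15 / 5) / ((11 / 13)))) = -909.18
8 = 8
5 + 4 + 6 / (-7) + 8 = 113 / 7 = 16.14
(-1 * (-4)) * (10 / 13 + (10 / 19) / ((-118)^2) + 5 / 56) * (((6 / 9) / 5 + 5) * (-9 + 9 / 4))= -818506161 / 6878456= -119.00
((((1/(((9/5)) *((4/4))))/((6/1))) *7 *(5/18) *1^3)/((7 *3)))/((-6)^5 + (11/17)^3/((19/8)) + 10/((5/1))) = -466735/423210119976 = -0.00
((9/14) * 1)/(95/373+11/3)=10071/61432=0.16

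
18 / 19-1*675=-12807 / 19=-674.05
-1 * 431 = -431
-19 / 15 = -1.27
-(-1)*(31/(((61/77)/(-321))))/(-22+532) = -255409/10370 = -24.63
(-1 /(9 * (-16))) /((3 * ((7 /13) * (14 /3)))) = 13 /14112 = 0.00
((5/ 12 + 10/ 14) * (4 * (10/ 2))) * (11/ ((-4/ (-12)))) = 5225/ 7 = 746.43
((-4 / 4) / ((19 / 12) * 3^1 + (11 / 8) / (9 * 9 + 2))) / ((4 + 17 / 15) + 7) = -332 / 19201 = -0.02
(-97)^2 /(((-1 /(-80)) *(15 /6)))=301088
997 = 997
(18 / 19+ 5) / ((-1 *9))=-113 / 171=-0.66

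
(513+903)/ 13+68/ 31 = 44780/ 403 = 111.12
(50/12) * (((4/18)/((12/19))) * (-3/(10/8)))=-3.52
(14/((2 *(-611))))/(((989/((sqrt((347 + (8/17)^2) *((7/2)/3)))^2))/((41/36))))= -0.01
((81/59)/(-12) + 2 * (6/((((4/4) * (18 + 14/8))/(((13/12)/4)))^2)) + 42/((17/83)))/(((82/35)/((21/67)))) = 1885876825105/68781836324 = 27.42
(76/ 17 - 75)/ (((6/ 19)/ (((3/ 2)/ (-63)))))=5.32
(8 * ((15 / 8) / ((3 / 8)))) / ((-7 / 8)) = -320 / 7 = -45.71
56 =56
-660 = -660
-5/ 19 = -0.26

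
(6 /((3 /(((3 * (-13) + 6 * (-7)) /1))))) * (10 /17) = -1620 /17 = -95.29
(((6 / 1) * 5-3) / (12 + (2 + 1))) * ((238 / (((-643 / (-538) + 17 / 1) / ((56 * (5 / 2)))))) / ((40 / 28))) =37644936 / 16315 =2307.38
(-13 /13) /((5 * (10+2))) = -1 /60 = -0.02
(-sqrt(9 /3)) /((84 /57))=-19 * sqrt(3) /28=-1.18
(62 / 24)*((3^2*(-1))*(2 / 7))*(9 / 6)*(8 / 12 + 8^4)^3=-14386572914750 / 21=-685074900702.38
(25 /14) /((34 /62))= 775 /238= 3.26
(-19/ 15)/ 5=-19/ 75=-0.25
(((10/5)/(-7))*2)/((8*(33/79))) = -79/462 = -0.17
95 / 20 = 19 / 4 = 4.75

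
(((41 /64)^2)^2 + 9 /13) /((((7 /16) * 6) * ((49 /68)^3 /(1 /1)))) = 922316689181 /1052448423936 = 0.88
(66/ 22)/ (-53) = -3/ 53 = -0.06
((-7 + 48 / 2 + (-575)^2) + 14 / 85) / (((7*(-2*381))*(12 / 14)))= -7026146 / 97155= -72.32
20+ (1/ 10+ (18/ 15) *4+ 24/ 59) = 14931/ 590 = 25.31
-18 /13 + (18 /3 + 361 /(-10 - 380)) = 1439 /390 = 3.69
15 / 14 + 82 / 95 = 2573 / 1330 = 1.93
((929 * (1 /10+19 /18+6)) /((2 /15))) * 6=299138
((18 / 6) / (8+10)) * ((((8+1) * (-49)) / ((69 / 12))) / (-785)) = 294 / 18055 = 0.02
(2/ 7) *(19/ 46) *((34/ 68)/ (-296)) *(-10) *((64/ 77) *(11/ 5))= 152/ 41699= 0.00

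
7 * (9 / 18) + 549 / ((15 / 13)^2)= 20793 / 50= 415.86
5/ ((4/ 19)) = 95/ 4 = 23.75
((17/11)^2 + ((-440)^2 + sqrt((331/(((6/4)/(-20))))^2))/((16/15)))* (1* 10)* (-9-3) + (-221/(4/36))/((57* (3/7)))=-51214519607/2299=-22276868.03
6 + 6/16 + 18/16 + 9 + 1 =35/2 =17.50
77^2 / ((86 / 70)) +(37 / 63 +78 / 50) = 326981551 / 67725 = 4828.08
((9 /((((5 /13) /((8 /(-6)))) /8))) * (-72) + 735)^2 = 8748047961 /25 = 349921918.44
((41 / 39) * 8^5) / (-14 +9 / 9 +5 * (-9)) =-671744 / 1131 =-593.94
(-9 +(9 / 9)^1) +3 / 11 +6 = -19 / 11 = -1.73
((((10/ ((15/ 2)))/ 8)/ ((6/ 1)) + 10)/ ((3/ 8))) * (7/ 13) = 5054/ 351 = 14.40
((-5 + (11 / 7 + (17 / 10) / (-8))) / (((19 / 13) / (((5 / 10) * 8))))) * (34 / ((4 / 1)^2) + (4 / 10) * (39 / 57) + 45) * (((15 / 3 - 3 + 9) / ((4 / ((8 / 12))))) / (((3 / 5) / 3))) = -4329.69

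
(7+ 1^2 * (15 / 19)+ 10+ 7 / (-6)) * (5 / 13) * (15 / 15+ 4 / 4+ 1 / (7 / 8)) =104225 / 5187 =20.09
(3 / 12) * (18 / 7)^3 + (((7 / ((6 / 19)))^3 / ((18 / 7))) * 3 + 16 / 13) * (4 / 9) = 5652.42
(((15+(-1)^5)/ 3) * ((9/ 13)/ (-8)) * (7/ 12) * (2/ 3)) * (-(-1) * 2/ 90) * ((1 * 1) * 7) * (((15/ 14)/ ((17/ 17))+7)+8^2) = -49441/ 28080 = -1.76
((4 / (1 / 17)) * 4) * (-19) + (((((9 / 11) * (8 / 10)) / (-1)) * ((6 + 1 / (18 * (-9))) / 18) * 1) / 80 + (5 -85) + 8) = -1867536971 / 356400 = -5240.00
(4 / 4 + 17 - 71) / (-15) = 53 / 15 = 3.53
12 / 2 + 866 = 872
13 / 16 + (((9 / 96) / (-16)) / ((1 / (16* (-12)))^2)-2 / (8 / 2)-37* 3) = -5227 / 16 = -326.69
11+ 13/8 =101/8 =12.62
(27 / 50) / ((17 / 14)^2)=2646 / 7225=0.37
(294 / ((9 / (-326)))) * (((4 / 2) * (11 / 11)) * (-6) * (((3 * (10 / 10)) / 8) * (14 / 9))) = 223636 / 3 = 74545.33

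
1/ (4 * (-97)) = -1/ 388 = -0.00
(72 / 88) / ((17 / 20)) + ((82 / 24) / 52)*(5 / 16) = 1835455 / 1867008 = 0.98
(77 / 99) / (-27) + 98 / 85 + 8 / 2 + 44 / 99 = 5.57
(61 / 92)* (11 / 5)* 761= 510631 / 460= 1110.07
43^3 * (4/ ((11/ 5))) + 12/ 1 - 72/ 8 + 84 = 1591097/ 11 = 144645.18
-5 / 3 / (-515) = 1 / 309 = 0.00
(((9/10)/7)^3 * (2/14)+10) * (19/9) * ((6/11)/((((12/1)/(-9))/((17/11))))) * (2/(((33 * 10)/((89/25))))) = -690236426563/2396798250000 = -0.29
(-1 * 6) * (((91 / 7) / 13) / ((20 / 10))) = -3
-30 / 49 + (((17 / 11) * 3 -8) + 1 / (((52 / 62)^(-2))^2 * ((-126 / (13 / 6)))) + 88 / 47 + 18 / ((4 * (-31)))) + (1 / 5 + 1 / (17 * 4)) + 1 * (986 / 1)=211325749441697873 / 214771217785740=983.96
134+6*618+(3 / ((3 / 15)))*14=4052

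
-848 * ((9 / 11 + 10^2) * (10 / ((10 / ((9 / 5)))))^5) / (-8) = 6941446146 / 34375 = 201932.98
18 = 18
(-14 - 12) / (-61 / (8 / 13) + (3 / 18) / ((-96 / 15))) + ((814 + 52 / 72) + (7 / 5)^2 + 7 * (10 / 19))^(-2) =245598115866803988 / 936583501376533493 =0.26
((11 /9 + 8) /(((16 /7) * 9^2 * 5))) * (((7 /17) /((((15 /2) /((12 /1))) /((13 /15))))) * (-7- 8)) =-52871 /619650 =-0.09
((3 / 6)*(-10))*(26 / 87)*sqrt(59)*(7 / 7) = -130*sqrt(59) / 87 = -11.48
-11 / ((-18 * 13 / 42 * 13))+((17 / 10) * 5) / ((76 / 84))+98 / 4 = 327971 / 9633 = 34.05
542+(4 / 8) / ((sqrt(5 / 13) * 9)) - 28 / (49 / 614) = sqrt(65) / 90+1338 / 7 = 191.23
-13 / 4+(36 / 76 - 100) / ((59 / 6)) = -59957 / 4484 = -13.37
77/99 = 0.78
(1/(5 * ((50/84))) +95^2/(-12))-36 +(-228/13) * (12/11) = -173075803/214500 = -806.88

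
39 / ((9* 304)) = 13 / 912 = 0.01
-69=-69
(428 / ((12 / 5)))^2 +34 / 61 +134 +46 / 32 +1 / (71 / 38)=19919396501 / 623664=31939.31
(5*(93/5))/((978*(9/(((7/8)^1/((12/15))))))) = 1085/93888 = 0.01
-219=-219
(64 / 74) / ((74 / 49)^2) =19208 / 50653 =0.38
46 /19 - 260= -4894 /19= -257.58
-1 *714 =-714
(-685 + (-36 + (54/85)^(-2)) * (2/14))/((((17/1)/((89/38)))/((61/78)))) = -76440162559/1028519856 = -74.32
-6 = -6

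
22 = 22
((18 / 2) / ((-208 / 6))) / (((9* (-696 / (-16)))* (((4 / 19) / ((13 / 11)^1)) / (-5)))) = 95 / 5104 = 0.02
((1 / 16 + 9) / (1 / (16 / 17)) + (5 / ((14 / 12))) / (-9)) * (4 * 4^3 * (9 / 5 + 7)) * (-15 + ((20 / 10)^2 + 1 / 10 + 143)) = 2396597.42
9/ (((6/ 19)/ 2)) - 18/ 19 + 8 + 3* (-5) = 932/ 19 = 49.05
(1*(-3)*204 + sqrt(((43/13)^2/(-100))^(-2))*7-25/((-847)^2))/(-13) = 726941977017/17244360133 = 42.16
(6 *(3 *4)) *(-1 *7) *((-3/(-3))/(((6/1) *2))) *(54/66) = -378/11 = -34.36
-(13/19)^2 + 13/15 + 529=2866693/5415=529.40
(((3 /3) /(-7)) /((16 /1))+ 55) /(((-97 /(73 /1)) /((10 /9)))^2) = 273510925 /7113204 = 38.45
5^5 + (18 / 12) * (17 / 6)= 12517 / 4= 3129.25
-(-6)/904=0.01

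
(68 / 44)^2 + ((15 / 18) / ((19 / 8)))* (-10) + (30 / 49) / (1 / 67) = 13484347 / 337953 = 39.90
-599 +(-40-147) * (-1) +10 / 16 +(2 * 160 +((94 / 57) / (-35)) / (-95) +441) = 530102177 / 1516200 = 349.63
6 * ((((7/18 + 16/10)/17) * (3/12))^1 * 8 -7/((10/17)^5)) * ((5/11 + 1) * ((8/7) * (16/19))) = -194187116416/233165625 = -832.83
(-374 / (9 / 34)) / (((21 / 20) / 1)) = -254320 / 189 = -1345.61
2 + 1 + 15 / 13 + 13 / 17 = 4.92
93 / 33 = 31 / 11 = 2.82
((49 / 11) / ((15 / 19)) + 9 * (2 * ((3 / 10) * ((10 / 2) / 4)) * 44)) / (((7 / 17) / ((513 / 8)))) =47131.15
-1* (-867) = 867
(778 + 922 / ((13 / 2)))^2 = 142993764 / 169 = 846116.95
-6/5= -1.20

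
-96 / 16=-6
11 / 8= 1.38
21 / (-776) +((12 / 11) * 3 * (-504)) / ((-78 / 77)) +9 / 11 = 180777837 / 110968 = 1629.10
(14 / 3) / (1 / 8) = 112 / 3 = 37.33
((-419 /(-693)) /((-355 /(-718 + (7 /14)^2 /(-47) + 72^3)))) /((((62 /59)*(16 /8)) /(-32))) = 9660.38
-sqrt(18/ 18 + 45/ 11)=-2 * sqrt(154)/ 11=-2.26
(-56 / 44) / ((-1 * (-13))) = -14 / 143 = -0.10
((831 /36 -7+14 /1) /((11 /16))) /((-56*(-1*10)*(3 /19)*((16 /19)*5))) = 130321 /1108800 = 0.12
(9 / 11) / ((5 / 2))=18 / 55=0.33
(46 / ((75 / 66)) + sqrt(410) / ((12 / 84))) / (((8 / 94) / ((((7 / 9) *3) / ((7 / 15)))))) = 11891 / 5 + 1645 *sqrt(410) / 4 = 10705.38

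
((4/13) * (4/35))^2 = 256/207025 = 0.00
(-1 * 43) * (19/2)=-817/2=-408.50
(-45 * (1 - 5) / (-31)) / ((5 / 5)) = -180 / 31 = -5.81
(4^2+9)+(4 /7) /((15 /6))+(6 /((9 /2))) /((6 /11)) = 8717 /315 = 27.67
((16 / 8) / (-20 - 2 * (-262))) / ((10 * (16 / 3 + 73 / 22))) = 11 / 239820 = 0.00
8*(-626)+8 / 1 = -5000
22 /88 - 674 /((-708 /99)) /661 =61241 /155996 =0.39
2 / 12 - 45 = -269 / 6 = -44.83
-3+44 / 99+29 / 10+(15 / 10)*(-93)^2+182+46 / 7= 4146161 / 315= 13162.42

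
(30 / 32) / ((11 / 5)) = 75 / 176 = 0.43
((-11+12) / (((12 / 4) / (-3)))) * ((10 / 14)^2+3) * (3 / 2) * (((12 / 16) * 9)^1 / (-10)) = 3483 / 980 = 3.55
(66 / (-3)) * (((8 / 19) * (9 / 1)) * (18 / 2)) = -14256 / 19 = -750.32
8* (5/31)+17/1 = 567/31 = 18.29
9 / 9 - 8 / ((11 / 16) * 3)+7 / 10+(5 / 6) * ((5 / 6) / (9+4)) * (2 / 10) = -55807 / 25740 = -2.17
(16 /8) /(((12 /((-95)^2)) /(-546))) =-821275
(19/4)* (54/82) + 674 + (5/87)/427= 4125360121/6092436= 677.13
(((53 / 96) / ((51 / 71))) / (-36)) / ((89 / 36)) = -3763 / 435744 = -0.01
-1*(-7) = 7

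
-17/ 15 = -1.13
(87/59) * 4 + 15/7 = 3321/413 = 8.04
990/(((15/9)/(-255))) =-151470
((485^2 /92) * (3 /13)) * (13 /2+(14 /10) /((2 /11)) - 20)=-4092915 /1196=-3422.17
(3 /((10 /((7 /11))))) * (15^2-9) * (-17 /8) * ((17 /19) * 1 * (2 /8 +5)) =-3441123 /8360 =-411.62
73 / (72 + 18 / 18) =1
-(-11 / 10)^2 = -121 / 100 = -1.21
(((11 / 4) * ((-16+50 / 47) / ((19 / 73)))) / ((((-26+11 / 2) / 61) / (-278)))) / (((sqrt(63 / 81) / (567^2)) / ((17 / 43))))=-11195295120207198 * sqrt(7) / 1574359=-18813985083.48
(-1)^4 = 1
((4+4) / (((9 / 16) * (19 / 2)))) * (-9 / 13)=-256 / 247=-1.04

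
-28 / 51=-0.55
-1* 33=-33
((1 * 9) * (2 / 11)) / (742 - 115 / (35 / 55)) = 126 / 43219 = 0.00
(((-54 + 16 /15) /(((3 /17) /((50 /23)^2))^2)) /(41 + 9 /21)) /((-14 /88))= 1262063000000 /219115503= 5759.81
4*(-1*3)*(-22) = 264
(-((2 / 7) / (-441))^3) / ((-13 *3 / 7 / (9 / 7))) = -8 / 127477044513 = -0.00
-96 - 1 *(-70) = -26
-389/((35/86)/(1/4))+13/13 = -16657/70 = -237.96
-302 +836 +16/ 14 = 3746/ 7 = 535.14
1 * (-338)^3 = -38614472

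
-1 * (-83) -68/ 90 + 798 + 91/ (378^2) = 89837813/ 102060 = 880.25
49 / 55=0.89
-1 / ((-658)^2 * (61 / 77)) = -11 / 3772972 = -0.00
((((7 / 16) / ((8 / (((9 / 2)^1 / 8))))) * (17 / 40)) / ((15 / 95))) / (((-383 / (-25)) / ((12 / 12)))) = 33915 / 6275072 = 0.01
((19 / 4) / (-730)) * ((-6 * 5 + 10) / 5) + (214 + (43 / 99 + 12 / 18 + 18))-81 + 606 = 54789841 / 72270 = 758.13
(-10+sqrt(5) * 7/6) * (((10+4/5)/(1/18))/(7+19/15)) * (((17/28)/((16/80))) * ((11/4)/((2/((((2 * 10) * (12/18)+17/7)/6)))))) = -125341425/48608+8356095 * sqrt(5)/27776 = -1905.92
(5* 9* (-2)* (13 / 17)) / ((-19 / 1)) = 1170 / 323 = 3.62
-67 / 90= -0.74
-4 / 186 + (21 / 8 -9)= -4759 / 744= -6.40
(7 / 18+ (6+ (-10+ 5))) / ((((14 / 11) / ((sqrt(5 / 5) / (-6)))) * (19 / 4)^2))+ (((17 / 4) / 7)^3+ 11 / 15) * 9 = 9207174247 / 1069830720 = 8.61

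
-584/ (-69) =584/ 69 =8.46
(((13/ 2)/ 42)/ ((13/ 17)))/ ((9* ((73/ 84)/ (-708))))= -4012/ 219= -18.32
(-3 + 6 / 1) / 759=1 / 253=0.00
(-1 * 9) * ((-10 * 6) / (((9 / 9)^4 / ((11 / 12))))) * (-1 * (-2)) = 990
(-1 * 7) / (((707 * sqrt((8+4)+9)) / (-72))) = 24 * sqrt(21) / 707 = 0.16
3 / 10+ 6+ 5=11.30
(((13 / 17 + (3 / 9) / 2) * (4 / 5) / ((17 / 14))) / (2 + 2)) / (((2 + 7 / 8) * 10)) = 532 / 99705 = 0.01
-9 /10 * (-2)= 9 /5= 1.80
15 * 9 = 135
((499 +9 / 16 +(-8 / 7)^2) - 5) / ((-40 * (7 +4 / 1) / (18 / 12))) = -1166283 / 689920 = -1.69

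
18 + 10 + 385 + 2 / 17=7023 / 17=413.12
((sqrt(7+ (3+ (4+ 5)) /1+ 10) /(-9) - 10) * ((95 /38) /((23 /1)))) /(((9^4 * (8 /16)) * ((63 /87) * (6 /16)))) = -11600 /9506889 - 1160 * sqrt(29) /85562001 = -0.00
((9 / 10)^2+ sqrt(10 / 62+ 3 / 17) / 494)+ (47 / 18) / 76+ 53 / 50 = sqrt(93806) / 260338+ 65129 / 34200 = 1.91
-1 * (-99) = 99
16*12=192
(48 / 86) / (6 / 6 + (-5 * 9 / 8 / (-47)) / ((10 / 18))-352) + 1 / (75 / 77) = 9689501 / 9452475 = 1.03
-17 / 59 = -0.29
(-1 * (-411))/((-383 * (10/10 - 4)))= 137/383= 0.36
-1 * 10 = -10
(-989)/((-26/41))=40549/26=1559.58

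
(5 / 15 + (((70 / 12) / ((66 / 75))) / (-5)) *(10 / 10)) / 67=-131 / 8844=-0.01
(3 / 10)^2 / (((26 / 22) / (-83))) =-8217 / 1300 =-6.32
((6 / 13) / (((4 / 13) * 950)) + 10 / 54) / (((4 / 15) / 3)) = 9581 / 4560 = 2.10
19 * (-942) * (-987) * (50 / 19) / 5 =9297540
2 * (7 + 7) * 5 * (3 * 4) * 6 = 10080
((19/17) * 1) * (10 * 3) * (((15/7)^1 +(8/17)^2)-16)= -457.20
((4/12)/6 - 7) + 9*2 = 199/18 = 11.06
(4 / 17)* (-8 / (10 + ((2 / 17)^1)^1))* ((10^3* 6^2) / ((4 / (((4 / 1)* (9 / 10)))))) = -259200 / 43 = -6027.91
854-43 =811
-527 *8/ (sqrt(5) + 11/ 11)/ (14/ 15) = 7905/ 7 - 7905 *sqrt(5)/ 7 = -1395.87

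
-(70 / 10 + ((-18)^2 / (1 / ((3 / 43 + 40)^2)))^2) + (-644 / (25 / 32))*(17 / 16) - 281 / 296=-6846409178283677389241 / 25299127400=-270618392090.62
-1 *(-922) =922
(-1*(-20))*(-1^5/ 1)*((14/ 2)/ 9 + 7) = -1400/ 9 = -155.56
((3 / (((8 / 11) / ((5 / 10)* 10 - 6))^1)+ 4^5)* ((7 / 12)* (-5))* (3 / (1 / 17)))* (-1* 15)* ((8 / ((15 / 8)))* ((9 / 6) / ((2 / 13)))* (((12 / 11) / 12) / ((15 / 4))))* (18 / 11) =454391028 / 121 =3755297.75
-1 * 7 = -7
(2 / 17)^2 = 4 / 289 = 0.01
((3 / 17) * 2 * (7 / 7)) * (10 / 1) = 60 / 17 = 3.53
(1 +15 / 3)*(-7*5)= -210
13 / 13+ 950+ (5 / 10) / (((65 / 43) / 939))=164007 / 130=1261.59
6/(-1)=-6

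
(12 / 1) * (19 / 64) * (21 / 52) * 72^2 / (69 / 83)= 2682477 / 299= 8971.49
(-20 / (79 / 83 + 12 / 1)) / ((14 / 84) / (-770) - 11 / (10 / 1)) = 306768 / 218569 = 1.40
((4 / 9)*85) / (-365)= -68 / 657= -0.10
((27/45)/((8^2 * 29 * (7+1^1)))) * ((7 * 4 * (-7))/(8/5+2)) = -49/22272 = -0.00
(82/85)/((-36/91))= -3731/1530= -2.44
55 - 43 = 12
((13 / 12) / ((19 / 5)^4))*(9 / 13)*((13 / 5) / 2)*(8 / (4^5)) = 4875 / 133448704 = 0.00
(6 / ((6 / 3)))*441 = 1323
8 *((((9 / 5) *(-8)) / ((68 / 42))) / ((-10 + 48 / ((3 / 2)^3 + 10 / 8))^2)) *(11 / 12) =-271062 / 595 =-455.57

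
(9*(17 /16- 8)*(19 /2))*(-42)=398601 /16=24912.56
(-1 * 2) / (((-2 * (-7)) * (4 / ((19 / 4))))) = -19 / 112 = -0.17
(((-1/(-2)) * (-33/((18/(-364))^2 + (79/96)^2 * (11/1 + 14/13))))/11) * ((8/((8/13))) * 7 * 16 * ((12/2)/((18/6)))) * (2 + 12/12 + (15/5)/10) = -5500368986112/3121713965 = -1761.97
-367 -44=-411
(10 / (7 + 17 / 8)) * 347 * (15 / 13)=416400 / 949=438.78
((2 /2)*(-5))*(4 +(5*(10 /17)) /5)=-390 /17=-22.94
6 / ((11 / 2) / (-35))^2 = 29400 / 121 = 242.98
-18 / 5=-3.60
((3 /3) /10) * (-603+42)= -561 /10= -56.10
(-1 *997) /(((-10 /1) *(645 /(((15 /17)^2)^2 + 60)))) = 336446623 /35914030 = 9.37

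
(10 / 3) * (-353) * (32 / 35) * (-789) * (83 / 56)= 1258063.18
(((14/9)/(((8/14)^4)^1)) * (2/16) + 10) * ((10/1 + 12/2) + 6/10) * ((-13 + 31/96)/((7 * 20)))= -11006865637/619315200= -17.77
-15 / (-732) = 5 / 244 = 0.02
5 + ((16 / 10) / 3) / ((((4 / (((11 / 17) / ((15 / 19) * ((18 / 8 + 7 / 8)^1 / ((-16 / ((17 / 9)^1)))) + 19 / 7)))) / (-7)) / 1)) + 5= 102564954 / 10518665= 9.75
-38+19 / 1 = -19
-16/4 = -4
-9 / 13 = -0.69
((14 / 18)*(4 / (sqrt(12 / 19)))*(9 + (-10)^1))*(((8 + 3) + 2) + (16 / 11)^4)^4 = -60006558926916354422894*sqrt(57) / 1240642706316448347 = -365165.23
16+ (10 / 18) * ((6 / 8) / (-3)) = 571 / 36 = 15.86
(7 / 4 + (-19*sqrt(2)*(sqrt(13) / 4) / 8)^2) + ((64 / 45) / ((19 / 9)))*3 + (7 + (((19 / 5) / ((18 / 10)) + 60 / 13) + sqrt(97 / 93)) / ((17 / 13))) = 13*sqrt(9021) / 1581 + 186649747 / 7441920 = 25.86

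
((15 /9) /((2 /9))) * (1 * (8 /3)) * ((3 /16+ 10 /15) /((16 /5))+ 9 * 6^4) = 44790785 /192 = 233285.34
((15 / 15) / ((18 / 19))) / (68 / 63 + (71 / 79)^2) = 830053 / 1483942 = 0.56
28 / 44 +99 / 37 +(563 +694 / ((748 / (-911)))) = -3859703 / 13838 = -278.92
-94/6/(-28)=47/84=0.56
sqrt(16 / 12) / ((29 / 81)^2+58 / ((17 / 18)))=74358*sqrt(3) / 6863981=0.02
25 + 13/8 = 213/8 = 26.62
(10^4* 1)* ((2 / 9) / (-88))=-2500 / 99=-25.25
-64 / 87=-0.74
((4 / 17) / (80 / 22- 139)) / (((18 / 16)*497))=-352 / 113225049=-0.00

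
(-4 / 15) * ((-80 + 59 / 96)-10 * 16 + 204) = 3397 / 360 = 9.44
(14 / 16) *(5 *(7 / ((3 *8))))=245 / 192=1.28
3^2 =9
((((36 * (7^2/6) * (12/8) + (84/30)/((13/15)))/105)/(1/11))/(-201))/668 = -0.00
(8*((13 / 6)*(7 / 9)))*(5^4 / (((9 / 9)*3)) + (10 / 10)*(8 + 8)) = 244972 / 81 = 3024.35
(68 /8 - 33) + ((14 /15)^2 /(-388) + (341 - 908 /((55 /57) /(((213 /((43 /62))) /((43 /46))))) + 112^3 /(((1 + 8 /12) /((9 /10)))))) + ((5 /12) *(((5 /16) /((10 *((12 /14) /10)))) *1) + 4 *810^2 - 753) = 34926201579132209 /11363806080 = 3073459.84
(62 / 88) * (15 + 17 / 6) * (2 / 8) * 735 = 812665 / 352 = 2308.71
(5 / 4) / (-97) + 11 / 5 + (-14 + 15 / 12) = -5123 / 485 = -10.56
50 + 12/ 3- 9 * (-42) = 432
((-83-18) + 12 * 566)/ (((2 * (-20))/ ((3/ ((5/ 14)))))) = -140511/ 100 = -1405.11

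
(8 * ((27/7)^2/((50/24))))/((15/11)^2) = 940896/30625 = 30.72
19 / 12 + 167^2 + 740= 343567 / 12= 28630.58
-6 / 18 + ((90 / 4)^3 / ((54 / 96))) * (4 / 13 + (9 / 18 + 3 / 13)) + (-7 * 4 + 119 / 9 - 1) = 2458490 / 117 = 21012.74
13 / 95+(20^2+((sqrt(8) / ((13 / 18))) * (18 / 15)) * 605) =38013 / 95+26136 * sqrt(2) / 13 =3243.36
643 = 643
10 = 10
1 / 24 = 0.04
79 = 79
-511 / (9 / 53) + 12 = -26975 / 9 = -2997.22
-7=-7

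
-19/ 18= -1.06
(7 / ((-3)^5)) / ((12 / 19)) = -133 / 2916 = -0.05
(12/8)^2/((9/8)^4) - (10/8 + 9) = -25793/2916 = -8.85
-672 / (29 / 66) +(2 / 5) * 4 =-221528 / 145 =-1527.78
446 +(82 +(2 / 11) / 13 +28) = 79510 / 143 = 556.01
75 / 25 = 3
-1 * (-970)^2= -940900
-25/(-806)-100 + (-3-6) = -87829/806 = -108.97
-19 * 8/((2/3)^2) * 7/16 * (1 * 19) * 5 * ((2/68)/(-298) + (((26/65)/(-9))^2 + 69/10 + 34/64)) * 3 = -3083095433243/9726720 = -316971.75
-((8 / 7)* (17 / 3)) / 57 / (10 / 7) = -68 / 855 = -0.08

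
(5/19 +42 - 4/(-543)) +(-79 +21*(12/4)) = 271033/10317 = 26.27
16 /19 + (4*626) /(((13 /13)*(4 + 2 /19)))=452596 /741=610.79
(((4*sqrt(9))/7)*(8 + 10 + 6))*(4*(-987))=-162432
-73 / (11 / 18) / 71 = -1314 / 781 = -1.68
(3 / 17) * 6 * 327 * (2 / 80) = 2943 / 340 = 8.66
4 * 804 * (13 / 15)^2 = 181168 / 75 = 2415.57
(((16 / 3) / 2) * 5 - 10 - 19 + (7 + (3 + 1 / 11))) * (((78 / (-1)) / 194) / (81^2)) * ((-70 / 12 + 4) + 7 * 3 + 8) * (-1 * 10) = -1949480 / 21001761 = -0.09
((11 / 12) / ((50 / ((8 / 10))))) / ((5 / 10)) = 11 / 375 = 0.03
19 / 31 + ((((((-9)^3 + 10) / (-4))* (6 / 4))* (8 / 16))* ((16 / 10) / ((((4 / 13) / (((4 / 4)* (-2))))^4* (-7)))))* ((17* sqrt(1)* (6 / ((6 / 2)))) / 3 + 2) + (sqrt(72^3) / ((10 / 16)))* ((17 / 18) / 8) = -636595597 / 868 + 408* sqrt(2) / 5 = -733289.67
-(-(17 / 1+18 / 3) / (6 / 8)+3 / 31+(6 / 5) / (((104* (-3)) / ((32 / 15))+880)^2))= 30.57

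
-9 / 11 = -0.82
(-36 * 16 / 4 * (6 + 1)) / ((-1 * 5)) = 1008 / 5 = 201.60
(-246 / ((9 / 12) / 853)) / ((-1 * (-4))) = -69946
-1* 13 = -13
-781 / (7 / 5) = -3905 / 7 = -557.86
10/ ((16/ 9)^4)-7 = -196571/ 32768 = -6.00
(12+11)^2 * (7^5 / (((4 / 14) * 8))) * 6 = 186708963 / 8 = 23338620.38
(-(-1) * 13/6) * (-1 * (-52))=338/3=112.67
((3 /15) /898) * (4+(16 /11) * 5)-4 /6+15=14.34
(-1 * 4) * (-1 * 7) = 28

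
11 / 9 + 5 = 56 / 9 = 6.22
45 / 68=0.66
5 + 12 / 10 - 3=16 / 5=3.20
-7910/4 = -3955/2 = -1977.50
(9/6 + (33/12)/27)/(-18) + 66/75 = 38443/48600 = 0.79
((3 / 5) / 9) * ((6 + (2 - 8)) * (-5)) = 0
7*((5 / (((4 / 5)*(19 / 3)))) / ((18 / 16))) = 350 / 57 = 6.14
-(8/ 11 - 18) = 17.27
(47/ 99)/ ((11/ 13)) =611/ 1089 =0.56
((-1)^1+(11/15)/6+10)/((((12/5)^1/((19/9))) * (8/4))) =15599/3888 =4.01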